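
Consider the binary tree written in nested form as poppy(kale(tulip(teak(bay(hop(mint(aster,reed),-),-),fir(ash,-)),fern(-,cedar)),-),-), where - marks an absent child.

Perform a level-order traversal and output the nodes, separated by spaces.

Level-order visits nodes level by level from the root, left to right within each level.
Level 0: poppy
Level 1: kale
Level 2: tulip
Level 3: teak, fern
Level 4: bay, fir, cedar
Level 5: hop, ash
Level 6: mint
Level 7: aster, reed

poppy kale tulip teak fern bay fir cedar hop ash mint aster reed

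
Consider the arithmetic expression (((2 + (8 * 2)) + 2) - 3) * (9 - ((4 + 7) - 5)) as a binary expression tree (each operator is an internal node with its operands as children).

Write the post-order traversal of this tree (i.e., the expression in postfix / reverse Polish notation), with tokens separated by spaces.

Post-order on an expression tree gives postfix notation: for each operator, emit left operand, right operand, then the operator.

2 8 2 * + 2 + 3 - 9 4 7 + 5 - - *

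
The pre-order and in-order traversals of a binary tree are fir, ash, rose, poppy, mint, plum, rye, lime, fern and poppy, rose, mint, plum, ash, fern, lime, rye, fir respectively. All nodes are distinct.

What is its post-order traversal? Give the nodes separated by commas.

The first element of pre-order is the root; it splits in-order into left and right subtrees.
Root fir: left subtree has 8 nodes {poppy, rose, mint, plum, ash, fern, lime, rye}, right has 0 { }.
  Root ash: left subtree has 4 nodes {poppy, rose, mint, plum}, right has 3 {fern, lime, rye}.
    Root rose: left subtree has 1 node {poppy}, right has 2 {mint, plum}.
      Root mint: left subtree has 0 nodes { }, right has 1 {plum}.
    Root rye: left subtree has 2 nodes {fern, lime}, right has 0 { }.
      Root lime: left subtree has 1 node {fern}, right has 0 { }.

poppy, plum, mint, rose, fern, lime, rye, ash, fir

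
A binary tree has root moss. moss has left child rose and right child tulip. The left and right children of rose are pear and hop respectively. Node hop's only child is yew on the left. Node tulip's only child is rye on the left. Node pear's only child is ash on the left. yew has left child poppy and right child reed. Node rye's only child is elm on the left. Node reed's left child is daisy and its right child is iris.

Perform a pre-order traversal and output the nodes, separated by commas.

moss, rose, pear, ash, hop, yew, poppy, reed, daisy, iris, tulip, rye, elm

Pre-order visits the node, then its left subtree, then its right subtree.
Visit moss.
At moss: go left to rose.
  Visit rose.
  At rose: go left to pear.
    Visit pear.
    At pear: go left to ash.
      ash is a leaf — visit ash.
    At pear: no right child.
  At rose: go right to hop.
    Visit hop.
    At hop: go left to yew.
      Visit yew.
      At yew: go left to poppy.
        poppy is a leaf — visit poppy.
      At yew: go right to reed.
        Visit reed.
        At reed: go left to daisy.
          daisy is a leaf — visit daisy.
        At reed: go right to iris.
          iris is a leaf — visit iris.
    At hop: no right child.
At moss: go right to tulip.
  Visit tulip.
  At tulip: go left to rye.
    Visit rye.
    At rye: go left to elm.
      elm is a leaf — visit elm.
    At rye: no right child.
  At tulip: no right child.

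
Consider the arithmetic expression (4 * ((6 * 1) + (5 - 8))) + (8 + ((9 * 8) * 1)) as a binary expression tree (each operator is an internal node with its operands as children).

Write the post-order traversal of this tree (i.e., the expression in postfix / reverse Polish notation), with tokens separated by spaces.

Post-order on an expression tree gives postfix notation: for each operator, emit left operand, right operand, then the operator.

4 6 1 * 5 8 - + * 8 9 8 * 1 * + +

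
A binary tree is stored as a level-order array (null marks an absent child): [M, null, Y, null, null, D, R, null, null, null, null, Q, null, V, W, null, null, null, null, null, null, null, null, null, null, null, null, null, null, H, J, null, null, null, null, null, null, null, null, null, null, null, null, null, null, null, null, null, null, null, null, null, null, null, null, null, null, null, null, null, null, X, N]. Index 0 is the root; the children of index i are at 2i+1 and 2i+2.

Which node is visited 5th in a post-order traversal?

Post-order visits the left subtree, then the right subtree, then the node.
At M: no left child.
At M: go right to Y.
  At Y: go left to D.
    At D: go left to Q.
      Q is a leaf — visit Q.
    At D: no right child.
    Visit D.
  At Y: go right to R.
    At R: go left to V.
      V is a leaf — visit V.
    At R: go right to W.
      At W: go left to H.
        H is a leaf — visit H.
      At W: go right to J.
        At J: go left to X.
          X is a leaf — visit X.
        At J: go right to N.
          N is a leaf — visit N.
        Visit J.
      Visit W.
    Visit R.
  Visit Y.
Visit M.
Full post-order sequence: Q, D, V, H, X, N, J, W, R, Y, M.

X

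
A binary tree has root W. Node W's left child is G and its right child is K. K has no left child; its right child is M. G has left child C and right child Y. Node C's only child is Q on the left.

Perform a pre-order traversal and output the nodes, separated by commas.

Pre-order visits the node, then its left subtree, then its right subtree.
Visit W.
At W: go left to G.
  Visit G.
  At G: go left to C.
    Visit C.
    At C: go left to Q.
      Q is a leaf — visit Q.
    At C: no right child.
  At G: go right to Y.
    Y is a leaf — visit Y.
At W: go right to K.
  Visit K.
  At K: no left child.
  At K: go right to M.
    M is a leaf — visit M.

W, G, C, Q, Y, K, M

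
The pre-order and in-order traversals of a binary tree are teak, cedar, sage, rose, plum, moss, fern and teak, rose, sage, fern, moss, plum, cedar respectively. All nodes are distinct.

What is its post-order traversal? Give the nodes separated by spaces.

The first element of pre-order is the root; it splits in-order into left and right subtrees.
Root teak: left subtree has 0 nodes { }, right has 6 {rose, sage, fern, moss, plum, cedar}.
  Root cedar: left subtree has 5 nodes {rose, sage, fern, moss, plum}, right has 0 { }.
    Root sage: left subtree has 1 node {rose}, right has 3 {fern, moss, plum}.
      Root plum: left subtree has 2 nodes {fern, moss}, right has 0 { }.
        Root moss: left subtree has 1 node {fern}, right has 0 { }.

rose fern moss plum sage cedar teak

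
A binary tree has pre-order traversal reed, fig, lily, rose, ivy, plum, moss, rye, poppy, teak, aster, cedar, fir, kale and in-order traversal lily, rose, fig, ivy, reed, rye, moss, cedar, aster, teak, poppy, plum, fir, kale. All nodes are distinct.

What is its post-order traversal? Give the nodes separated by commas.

rose, lily, ivy, fig, rye, cedar, aster, teak, poppy, moss, kale, fir, plum, reed

The first element of pre-order is the root; it splits in-order into left and right subtrees.
Root reed: left subtree has 4 nodes {lily, rose, fig, ivy}, right has 9 {rye, moss, cedar, aster, teak, poppy, plum, fir, kale}.
  Root fig: left subtree has 2 nodes {lily, rose}, right has 1 {ivy}.
    Root lily: left subtree has 0 nodes { }, right has 1 {rose}.
  Root plum: left subtree has 6 nodes {rye, moss, cedar, aster, teak, poppy}, right has 2 {fir, kale}.
    Root moss: left subtree has 1 node {rye}, right has 4 {cedar, aster, teak, poppy}.
      Root poppy: left subtree has 3 nodes {cedar, aster, teak}, right has 0 { }.
        Root teak: left subtree has 2 nodes {cedar, aster}, right has 0 { }.
          Root aster: left subtree has 1 node {cedar}, right has 0 { }.
    Root fir: left subtree has 0 nodes { }, right has 1 {kale}.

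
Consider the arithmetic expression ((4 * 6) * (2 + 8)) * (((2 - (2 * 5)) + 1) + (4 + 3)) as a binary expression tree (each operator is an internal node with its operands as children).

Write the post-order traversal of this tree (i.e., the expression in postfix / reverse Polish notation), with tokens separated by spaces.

4 6 * 2 8 + * 2 2 5 * - 1 + 4 3 + + *

Post-order on an expression tree gives postfix notation: for each operator, emit left operand, right operand, then the operator.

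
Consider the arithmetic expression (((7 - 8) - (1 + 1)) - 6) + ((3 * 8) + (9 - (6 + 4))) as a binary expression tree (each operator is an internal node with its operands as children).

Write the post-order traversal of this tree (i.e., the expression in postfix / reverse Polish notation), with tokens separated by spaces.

Post-order on an expression tree gives postfix notation: for each operator, emit left operand, right operand, then the operator.

7 8 - 1 1 + - 6 - 3 8 * 9 6 4 + - + +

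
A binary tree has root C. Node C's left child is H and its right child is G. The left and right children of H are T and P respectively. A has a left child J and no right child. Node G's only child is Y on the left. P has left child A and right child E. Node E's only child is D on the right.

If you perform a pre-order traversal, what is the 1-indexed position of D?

8

Pre-order visits the node, then its left subtree, then its right subtree.
Visit C.
At C: go left to H.
  Visit H.
  At H: go left to T.
    T is a leaf — visit T.
  At H: go right to P.
    Visit P.
    At P: go left to A.
      Visit A.
      At A: go left to J.
        J is a leaf — visit J.
      At A: no right child.
    At P: go right to E.
      Visit E.
      At E: no left child.
      At E: go right to D.
        D is a leaf — visit D.
At C: go right to G.
  Visit G.
  At G: go left to Y.
    Y is a leaf — visit Y.
  At G: no right child.
Full pre-order sequence: C, H, T, P, A, J, E, D, G, Y.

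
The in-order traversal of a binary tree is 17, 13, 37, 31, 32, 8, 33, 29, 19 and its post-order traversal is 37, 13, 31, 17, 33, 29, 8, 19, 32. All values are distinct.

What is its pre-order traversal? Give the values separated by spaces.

The last element of post-order is the root; it splits in-order into left and right subtrees.
Root 32: left subtree has 4 nodes {17, 13, 37, 31}, right has 4 {8, 33, 29, 19}.
  Root 17: left subtree has 0 nodes { }, right has 3 {13, 37, 31}.
    Root 31: left subtree has 2 nodes {13, 37}, right has 0 { }.
      Root 13: left subtree has 0 nodes { }, right has 1 {37}.
  Root 19: left subtree has 3 nodes {8, 33, 29}, right has 0 { }.
    Root 8: left subtree has 0 nodes { }, right has 2 {33, 29}.
      Root 29: left subtree has 1 node {33}, right has 0 { }.

32 17 31 13 37 19 8 29 33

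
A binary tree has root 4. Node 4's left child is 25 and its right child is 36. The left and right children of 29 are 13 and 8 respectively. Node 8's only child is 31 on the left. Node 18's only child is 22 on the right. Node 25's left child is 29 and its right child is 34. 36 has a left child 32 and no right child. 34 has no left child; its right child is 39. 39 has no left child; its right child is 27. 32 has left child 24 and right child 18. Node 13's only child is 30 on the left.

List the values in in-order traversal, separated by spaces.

In-order visits the left subtree, then the node, then the right subtree.
At 4: go left to 25.
  At 25: go left to 29.
    At 29: go left to 13.
      At 13: go left to 30.
        30 is a leaf — visit 30.
      Visit 13.
      At 13: no right child.
    Visit 29.
    At 29: go right to 8.
      At 8: go left to 31.
        31 is a leaf — visit 31.
      Visit 8.
      At 8: no right child.
  Visit 25.
  At 25: go right to 34.
    At 34: no left child.
    Visit 34.
    At 34: go right to 39.
      At 39: no left child.
      Visit 39.
      At 39: go right to 27.
        27 is a leaf — visit 27.
Visit 4.
At 4: go right to 36.
  At 36: go left to 32.
    At 32: go left to 24.
      24 is a leaf — visit 24.
    Visit 32.
    At 32: go right to 18.
      At 18: no left child.
      Visit 18.
      At 18: go right to 22.
        22 is a leaf — visit 22.
  Visit 36.
  At 36: no right child.

30 13 29 31 8 25 34 39 27 4 24 32 18 22 36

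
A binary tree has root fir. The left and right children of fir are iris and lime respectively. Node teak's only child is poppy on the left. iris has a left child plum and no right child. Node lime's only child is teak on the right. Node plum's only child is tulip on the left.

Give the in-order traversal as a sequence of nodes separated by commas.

In-order visits the left subtree, then the node, then the right subtree.
At fir: go left to iris.
  At iris: go left to plum.
    At plum: go left to tulip.
      tulip is a leaf — visit tulip.
    Visit plum.
    At plum: no right child.
  Visit iris.
  At iris: no right child.
Visit fir.
At fir: go right to lime.
  At lime: no left child.
  Visit lime.
  At lime: go right to teak.
    At teak: go left to poppy.
      poppy is a leaf — visit poppy.
    Visit teak.
    At teak: no right child.

tulip, plum, iris, fir, lime, poppy, teak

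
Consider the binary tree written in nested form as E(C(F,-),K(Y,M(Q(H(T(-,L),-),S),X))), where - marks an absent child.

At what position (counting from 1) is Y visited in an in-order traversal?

In-order visits the left subtree, then the node, then the right subtree.
At E: go left to C.
  At C: go left to F.
    F is a leaf — visit F.
  Visit C.
  At C: no right child.
Visit E.
At E: go right to K.
  At K: go left to Y.
    Y is a leaf — visit Y.
  Visit K.
  At K: go right to M.
    At M: go left to Q.
      At Q: go left to H.
        At H: go left to T.
          At T: no left child.
          Visit T.
          At T: go right to L.
            L is a leaf — visit L.
        Visit H.
        At H: no right child.
      Visit Q.
      At Q: go right to S.
        S is a leaf — visit S.
    Visit M.
    At M: go right to X.
      X is a leaf — visit X.
Full in-order sequence: F, C, E, Y, K, T, L, H, Q, S, M, X.

4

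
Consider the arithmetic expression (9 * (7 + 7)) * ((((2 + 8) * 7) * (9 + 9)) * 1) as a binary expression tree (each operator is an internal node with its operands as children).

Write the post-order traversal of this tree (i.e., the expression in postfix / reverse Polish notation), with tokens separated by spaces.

9 7 7 + * 2 8 + 7 * 9 9 + * 1 * *

Post-order on an expression tree gives postfix notation: for each operator, emit left operand, right operand, then the operator.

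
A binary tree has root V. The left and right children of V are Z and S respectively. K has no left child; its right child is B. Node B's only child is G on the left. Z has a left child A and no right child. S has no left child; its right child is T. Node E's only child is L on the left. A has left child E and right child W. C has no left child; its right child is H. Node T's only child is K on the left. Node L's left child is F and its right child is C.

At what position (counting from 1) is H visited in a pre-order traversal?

Pre-order visits the node, then its left subtree, then its right subtree.
Visit V.
At V: go left to Z.
  Visit Z.
  At Z: go left to A.
    Visit A.
    At A: go left to E.
      Visit E.
      At E: go left to L.
        Visit L.
        At L: go left to F.
          F is a leaf — visit F.
        At L: go right to C.
          Visit C.
          At C: no left child.
          At C: go right to H.
            H is a leaf — visit H.
      At E: no right child.
    At A: go right to W.
      W is a leaf — visit W.
  At Z: no right child.
At V: go right to S.
  Visit S.
  At S: no left child.
  At S: go right to T.
    Visit T.
    At T: go left to K.
      Visit K.
      At K: no left child.
      At K: go right to B.
        Visit B.
        At B: go left to G.
          G is a leaf — visit G.
        At B: no right child.
    At T: no right child.
Full pre-order sequence: V, Z, A, E, L, F, C, H, W, S, T, K, B, G.

8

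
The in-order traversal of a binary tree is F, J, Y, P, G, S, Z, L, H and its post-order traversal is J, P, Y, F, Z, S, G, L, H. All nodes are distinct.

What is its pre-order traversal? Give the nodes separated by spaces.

The last element of post-order is the root; it splits in-order into left and right subtrees.
Root H: left subtree has 8 nodes {F, J, Y, P, G, S, Z, L}, right has 0 { }.
  Root L: left subtree has 7 nodes {F, J, Y, P, G, S, Z}, right has 0 { }.
    Root G: left subtree has 4 nodes {F, J, Y, P}, right has 2 {S, Z}.
      Root F: left subtree has 0 nodes { }, right has 3 {J, Y, P}.
        Root Y: left subtree has 1 node {J}, right has 1 {P}.
      Root S: left subtree has 0 nodes { }, right has 1 {Z}.

H L G F Y J P S Z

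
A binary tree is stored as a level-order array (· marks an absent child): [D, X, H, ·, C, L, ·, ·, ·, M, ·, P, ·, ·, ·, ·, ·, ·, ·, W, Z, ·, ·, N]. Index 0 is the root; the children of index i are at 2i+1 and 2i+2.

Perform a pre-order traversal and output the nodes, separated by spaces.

Pre-order visits the node, then its left subtree, then its right subtree.
Visit D.
At D: go left to X.
  Visit X.
  At X: no left child.
  At X: go right to C.
    Visit C.
    At C: go left to M.
      Visit M.
      At M: go left to W.
        W is a leaf — visit W.
      At M: go right to Z.
        Z is a leaf — visit Z.
    At C: no right child.
At D: go right to H.
  Visit H.
  At H: go left to L.
    Visit L.
    At L: go left to P.
      Visit P.
      At P: go left to N.
        N is a leaf — visit N.
      At P: no right child.
    At L: no right child.
  At H: no right child.

D X C M W Z H L P N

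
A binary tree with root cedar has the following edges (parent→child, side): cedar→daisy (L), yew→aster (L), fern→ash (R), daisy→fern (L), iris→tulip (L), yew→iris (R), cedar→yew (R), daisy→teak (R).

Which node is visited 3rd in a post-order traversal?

teak

Post-order visits the left subtree, then the right subtree, then the node.
At cedar: go left to daisy.
  At daisy: go left to fern.
    At fern: no left child.
    At fern: go right to ash.
      ash is a leaf — visit ash.
    Visit fern.
  At daisy: go right to teak.
    teak is a leaf — visit teak.
  Visit daisy.
At cedar: go right to yew.
  At yew: go left to aster.
    aster is a leaf — visit aster.
  At yew: go right to iris.
    At iris: go left to tulip.
      tulip is a leaf — visit tulip.
    At iris: no right child.
    Visit iris.
  Visit yew.
Visit cedar.
Full post-order sequence: ash, fern, teak, daisy, aster, tulip, iris, yew, cedar.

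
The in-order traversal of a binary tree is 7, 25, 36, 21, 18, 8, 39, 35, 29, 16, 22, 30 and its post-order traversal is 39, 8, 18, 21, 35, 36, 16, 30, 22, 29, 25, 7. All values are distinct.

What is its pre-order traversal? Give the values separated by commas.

7, 25, 29, 36, 35, 21, 18, 8, 39, 22, 16, 30

The last element of post-order is the root; it splits in-order into left and right subtrees.
Root 7: left subtree has 0 nodes { }, right has 11 {25, 36, 21, 18, 8, 39, 35, 29, 16, 22, 30}.
  Root 25: left subtree has 0 nodes { }, right has 10 {36, 21, 18, 8, 39, 35, 29, 16, 22, 30}.
    Root 29: left subtree has 6 nodes {36, 21, 18, 8, 39, 35}, right has 3 {16, 22, 30}.
      Root 36: left subtree has 0 nodes { }, right has 5 {21, 18, 8, 39, 35}.
        Root 35: left subtree has 4 nodes {21, 18, 8, 39}, right has 0 { }.
          Root 21: left subtree has 0 nodes { }, right has 3 {18, 8, 39}.
            Root 18: left subtree has 0 nodes { }, right has 2 {8, 39}.
              Root 8: left subtree has 0 nodes { }, right has 1 {39}.
      Root 22: left subtree has 1 node {16}, right has 1 {30}.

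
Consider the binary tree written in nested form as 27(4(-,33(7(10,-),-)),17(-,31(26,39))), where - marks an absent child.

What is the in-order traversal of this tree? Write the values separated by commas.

4, 10, 7, 33, 27, 17, 26, 31, 39

In-order visits the left subtree, then the node, then the right subtree.
At 27: go left to 4.
  At 4: no left child.
  Visit 4.
  At 4: go right to 33.
    At 33: go left to 7.
      At 7: go left to 10.
        10 is a leaf — visit 10.
      Visit 7.
      At 7: no right child.
    Visit 33.
    At 33: no right child.
Visit 27.
At 27: go right to 17.
  At 17: no left child.
  Visit 17.
  At 17: go right to 31.
    At 31: go left to 26.
      26 is a leaf — visit 26.
    Visit 31.
    At 31: go right to 39.
      39 is a leaf — visit 39.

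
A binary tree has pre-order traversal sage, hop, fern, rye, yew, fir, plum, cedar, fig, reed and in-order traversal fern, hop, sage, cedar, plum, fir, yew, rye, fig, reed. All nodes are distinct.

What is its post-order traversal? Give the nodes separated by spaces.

The first element of pre-order is the root; it splits in-order into left and right subtrees.
Root sage: left subtree has 2 nodes {fern, hop}, right has 7 {cedar, plum, fir, yew, rye, fig, reed}.
  Root hop: left subtree has 1 node {fern}, right has 0 { }.
  Root rye: left subtree has 4 nodes {cedar, plum, fir, yew}, right has 2 {fig, reed}.
    Root yew: left subtree has 3 nodes {cedar, plum, fir}, right has 0 { }.
      Root fir: left subtree has 2 nodes {cedar, plum}, right has 0 { }.
        Root plum: left subtree has 1 node {cedar}, right has 0 { }.
    Root fig: left subtree has 0 nodes { }, right has 1 {reed}.

fern hop cedar plum fir yew reed fig rye sage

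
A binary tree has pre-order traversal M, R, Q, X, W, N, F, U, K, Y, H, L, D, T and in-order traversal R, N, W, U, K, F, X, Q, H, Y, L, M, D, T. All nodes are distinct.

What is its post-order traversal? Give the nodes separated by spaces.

The first element of pre-order is the root; it splits in-order into left and right subtrees.
Root M: left subtree has 11 nodes {R, N, W, U, K, F, X, Q, H, Y, L}, right has 2 {D, T}.
  Root R: left subtree has 0 nodes { }, right has 10 {N, W, U, K, F, X, Q, H, Y, L}.
    Root Q: left subtree has 6 nodes {N, W, U, K, F, X}, right has 3 {H, Y, L}.
      Root X: left subtree has 5 nodes {N, W, U, K, F}, right has 0 { }.
        Root W: left subtree has 1 node {N}, right has 3 {U, K, F}.
          Root F: left subtree has 2 nodes {U, K}, right has 0 { }.
            Root U: left subtree has 0 nodes { }, right has 1 {K}.
      Root Y: left subtree has 1 node {H}, right has 1 {L}.
  Root D: left subtree has 0 nodes { }, right has 1 {T}.

N K U F W X H L Y Q R T D M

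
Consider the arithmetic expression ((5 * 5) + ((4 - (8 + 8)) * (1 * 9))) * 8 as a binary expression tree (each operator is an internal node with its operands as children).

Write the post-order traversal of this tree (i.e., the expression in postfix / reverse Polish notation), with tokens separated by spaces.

Post-order on an expression tree gives postfix notation: for each operator, emit left operand, right operand, then the operator.

5 5 * 4 8 8 + - 1 9 * * + 8 *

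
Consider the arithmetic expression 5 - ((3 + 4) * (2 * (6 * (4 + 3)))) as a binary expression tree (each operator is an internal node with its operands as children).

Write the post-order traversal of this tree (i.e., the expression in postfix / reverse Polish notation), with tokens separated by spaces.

Post-order on an expression tree gives postfix notation: for each operator, emit left operand, right operand, then the operator.

5 3 4 + 2 6 4 3 + * * * -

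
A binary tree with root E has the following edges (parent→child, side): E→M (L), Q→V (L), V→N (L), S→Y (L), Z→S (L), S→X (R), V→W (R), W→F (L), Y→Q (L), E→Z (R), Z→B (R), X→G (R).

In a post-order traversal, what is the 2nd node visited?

Post-order visits the left subtree, then the right subtree, then the node.
At E: go left to M.
  M is a leaf — visit M.
At E: go right to Z.
  At Z: go left to S.
    At S: go left to Y.
      At Y: go left to Q.
        At Q: go left to V.
          At V: go left to N.
            N is a leaf — visit N.
          At V: go right to W.
            At W: go left to F.
              F is a leaf — visit F.
            At W: no right child.
            Visit W.
          Visit V.
        At Q: no right child.
        Visit Q.
      At Y: no right child.
      Visit Y.
    At S: go right to X.
      At X: no left child.
      At X: go right to G.
        G is a leaf — visit G.
      Visit X.
    Visit S.
  At Z: go right to B.
    B is a leaf — visit B.
  Visit Z.
Visit E.
Full post-order sequence: M, N, F, W, V, Q, Y, G, X, S, B, Z, E.

N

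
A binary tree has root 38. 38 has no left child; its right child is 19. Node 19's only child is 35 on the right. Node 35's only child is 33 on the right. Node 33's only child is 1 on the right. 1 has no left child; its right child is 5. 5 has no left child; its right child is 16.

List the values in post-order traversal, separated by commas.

16, 5, 1, 33, 35, 19, 38

Post-order visits the left subtree, then the right subtree, then the node.
At 38: no left child.
At 38: go right to 19.
  At 19: no left child.
  At 19: go right to 35.
    At 35: no left child.
    At 35: go right to 33.
      At 33: no left child.
      At 33: go right to 1.
        At 1: no left child.
        At 1: go right to 5.
          At 5: no left child.
          At 5: go right to 16.
            16 is a leaf — visit 16.
          Visit 5.
        Visit 1.
      Visit 33.
    Visit 35.
  Visit 19.
Visit 38.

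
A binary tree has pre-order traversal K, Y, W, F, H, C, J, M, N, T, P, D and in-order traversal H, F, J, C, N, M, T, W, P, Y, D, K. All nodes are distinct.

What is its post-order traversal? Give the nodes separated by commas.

H, J, N, T, M, C, F, P, W, D, Y, K

The first element of pre-order is the root; it splits in-order into left and right subtrees.
Root K: left subtree has 11 nodes {H, F, J, C, N, M, T, W, P, Y, D}, right has 0 { }.
  Root Y: left subtree has 9 nodes {H, F, J, C, N, M, T, W, P}, right has 1 {D}.
    Root W: left subtree has 7 nodes {H, F, J, C, N, M, T}, right has 1 {P}.
      Root F: left subtree has 1 node {H}, right has 5 {J, C, N, M, T}.
        Root C: left subtree has 1 node {J}, right has 3 {N, M, T}.
          Root M: left subtree has 1 node {N}, right has 1 {T}.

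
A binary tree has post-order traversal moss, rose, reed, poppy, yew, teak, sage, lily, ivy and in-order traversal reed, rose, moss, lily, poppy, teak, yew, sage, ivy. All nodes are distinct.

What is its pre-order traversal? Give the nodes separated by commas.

ivy, lily, reed, rose, moss, sage, teak, poppy, yew

The last element of post-order is the root; it splits in-order into left and right subtrees.
Root ivy: left subtree has 8 nodes {reed, rose, moss, lily, poppy, teak, yew, sage}, right has 0 { }.
  Root lily: left subtree has 3 nodes {reed, rose, moss}, right has 4 {poppy, teak, yew, sage}.
    Root reed: left subtree has 0 nodes { }, right has 2 {rose, moss}.
      Root rose: left subtree has 0 nodes { }, right has 1 {moss}.
    Root sage: left subtree has 3 nodes {poppy, teak, yew}, right has 0 { }.
      Root teak: left subtree has 1 node {poppy}, right has 1 {yew}.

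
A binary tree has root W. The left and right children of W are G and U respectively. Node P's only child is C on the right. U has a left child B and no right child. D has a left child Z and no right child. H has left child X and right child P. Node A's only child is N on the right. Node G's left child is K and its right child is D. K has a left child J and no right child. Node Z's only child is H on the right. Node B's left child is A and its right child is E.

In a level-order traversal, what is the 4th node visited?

Level-order visits nodes level by level from the root, left to right within each level.
Level 0: W
Level 1: G, U
Level 2: K, D, B
Level 3: J, Z, A, E
Level 4: H, N
Level 5: X, P
Level 6: C
Full level-order sequence: W, G, U, K, D, B, J, Z, A, E, H, N, X, P, C.

K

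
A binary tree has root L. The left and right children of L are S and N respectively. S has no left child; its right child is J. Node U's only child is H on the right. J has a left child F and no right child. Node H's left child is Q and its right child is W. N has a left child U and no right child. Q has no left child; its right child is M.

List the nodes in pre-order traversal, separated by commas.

L, S, J, F, N, U, H, Q, M, W

Pre-order visits the node, then its left subtree, then its right subtree.
Visit L.
At L: go left to S.
  Visit S.
  At S: no left child.
  At S: go right to J.
    Visit J.
    At J: go left to F.
      F is a leaf — visit F.
    At J: no right child.
At L: go right to N.
  Visit N.
  At N: go left to U.
    Visit U.
    At U: no left child.
    At U: go right to H.
      Visit H.
      At H: go left to Q.
        Visit Q.
        At Q: no left child.
        At Q: go right to M.
          M is a leaf — visit M.
      At H: go right to W.
        W is a leaf — visit W.
  At N: no right child.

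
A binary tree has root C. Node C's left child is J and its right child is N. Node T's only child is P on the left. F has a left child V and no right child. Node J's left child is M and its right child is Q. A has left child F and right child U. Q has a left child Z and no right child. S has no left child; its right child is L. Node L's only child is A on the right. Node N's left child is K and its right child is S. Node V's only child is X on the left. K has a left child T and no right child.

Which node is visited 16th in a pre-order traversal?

Pre-order visits the node, then its left subtree, then its right subtree.
Visit C.
At C: go left to J.
  Visit J.
  At J: go left to M.
    M is a leaf — visit M.
  At J: go right to Q.
    Visit Q.
    At Q: go left to Z.
      Z is a leaf — visit Z.
    At Q: no right child.
At C: go right to N.
  Visit N.
  At N: go left to K.
    Visit K.
    At K: go left to T.
      Visit T.
      At T: go left to P.
        P is a leaf — visit P.
      At T: no right child.
    At K: no right child.
  At N: go right to S.
    Visit S.
    At S: no left child.
    At S: go right to L.
      Visit L.
      At L: no left child.
      At L: go right to A.
        Visit A.
        At A: go left to F.
          Visit F.
          At F: go left to V.
            Visit V.
            At V: go left to X.
              X is a leaf — visit X.
            At V: no right child.
          At F: no right child.
        At A: go right to U.
          U is a leaf — visit U.
Full pre-order sequence: C, J, M, Q, Z, N, K, T, P, S, L, A, F, V, X, U.

U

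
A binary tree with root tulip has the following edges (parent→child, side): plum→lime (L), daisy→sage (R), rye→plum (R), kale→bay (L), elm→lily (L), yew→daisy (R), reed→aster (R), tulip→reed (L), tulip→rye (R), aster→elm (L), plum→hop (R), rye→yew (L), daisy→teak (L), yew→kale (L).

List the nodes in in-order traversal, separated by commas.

reed, lily, elm, aster, tulip, bay, kale, yew, teak, daisy, sage, rye, lime, plum, hop

In-order visits the left subtree, then the node, then the right subtree.
At tulip: go left to reed.
  At reed: no left child.
  Visit reed.
  At reed: go right to aster.
    At aster: go left to elm.
      At elm: go left to lily.
        lily is a leaf — visit lily.
      Visit elm.
      At elm: no right child.
    Visit aster.
    At aster: no right child.
Visit tulip.
At tulip: go right to rye.
  At rye: go left to yew.
    At yew: go left to kale.
      At kale: go left to bay.
        bay is a leaf — visit bay.
      Visit kale.
      At kale: no right child.
    Visit yew.
    At yew: go right to daisy.
      At daisy: go left to teak.
        teak is a leaf — visit teak.
      Visit daisy.
      At daisy: go right to sage.
        sage is a leaf — visit sage.
  Visit rye.
  At rye: go right to plum.
    At plum: go left to lime.
      lime is a leaf — visit lime.
    Visit plum.
    At plum: go right to hop.
      hop is a leaf — visit hop.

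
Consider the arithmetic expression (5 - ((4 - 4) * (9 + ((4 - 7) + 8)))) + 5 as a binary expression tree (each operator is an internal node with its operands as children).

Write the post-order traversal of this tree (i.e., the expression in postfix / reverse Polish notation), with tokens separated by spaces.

5 4 4 - 9 4 7 - 8 + + * - 5 +

Post-order on an expression tree gives postfix notation: for each operator, emit left operand, right operand, then the operator.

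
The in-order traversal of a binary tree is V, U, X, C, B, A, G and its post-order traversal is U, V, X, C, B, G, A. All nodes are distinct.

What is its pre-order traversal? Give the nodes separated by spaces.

The last element of post-order is the root; it splits in-order into left and right subtrees.
Root A: left subtree has 5 nodes {V, U, X, C, B}, right has 1 {G}.
  Root B: left subtree has 4 nodes {V, U, X, C}, right has 0 { }.
    Root C: left subtree has 3 nodes {V, U, X}, right has 0 { }.
      Root X: left subtree has 2 nodes {V, U}, right has 0 { }.
        Root V: left subtree has 0 nodes { }, right has 1 {U}.

A B C X V U G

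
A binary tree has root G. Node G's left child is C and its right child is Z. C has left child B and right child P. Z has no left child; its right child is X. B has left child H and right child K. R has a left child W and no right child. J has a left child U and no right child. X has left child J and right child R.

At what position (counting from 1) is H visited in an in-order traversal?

1

In-order visits the left subtree, then the node, then the right subtree.
At G: go left to C.
  At C: go left to B.
    At B: go left to H.
      H is a leaf — visit H.
    Visit B.
    At B: go right to K.
      K is a leaf — visit K.
  Visit C.
  At C: go right to P.
    P is a leaf — visit P.
Visit G.
At G: go right to Z.
  At Z: no left child.
  Visit Z.
  At Z: go right to X.
    At X: go left to J.
      At J: go left to U.
        U is a leaf — visit U.
      Visit J.
      At J: no right child.
    Visit X.
    At X: go right to R.
      At R: go left to W.
        W is a leaf — visit W.
      Visit R.
      At R: no right child.
Full in-order sequence: H, B, K, C, P, G, Z, U, J, X, W, R.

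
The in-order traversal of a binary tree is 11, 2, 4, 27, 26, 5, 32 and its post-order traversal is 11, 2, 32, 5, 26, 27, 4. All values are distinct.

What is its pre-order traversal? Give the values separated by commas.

The last element of post-order is the root; it splits in-order into left and right subtrees.
Root 4: left subtree has 2 nodes {11, 2}, right has 4 {27, 26, 5, 32}.
  Root 2: left subtree has 1 node {11}, right has 0 { }.
  Root 27: left subtree has 0 nodes { }, right has 3 {26, 5, 32}.
    Root 26: left subtree has 0 nodes { }, right has 2 {5, 32}.
      Root 5: left subtree has 0 nodes { }, right has 1 {32}.

4, 2, 11, 27, 26, 5, 32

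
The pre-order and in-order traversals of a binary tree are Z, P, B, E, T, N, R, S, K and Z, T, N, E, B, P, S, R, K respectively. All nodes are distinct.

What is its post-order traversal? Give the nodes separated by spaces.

N T E B S K R P Z

The first element of pre-order is the root; it splits in-order into left and right subtrees.
Root Z: left subtree has 0 nodes { }, right has 8 {T, N, E, B, P, S, R, K}.
  Root P: left subtree has 4 nodes {T, N, E, B}, right has 3 {S, R, K}.
    Root B: left subtree has 3 nodes {T, N, E}, right has 0 { }.
      Root E: left subtree has 2 nodes {T, N}, right has 0 { }.
        Root T: left subtree has 0 nodes { }, right has 1 {N}.
    Root R: left subtree has 1 node {S}, right has 1 {K}.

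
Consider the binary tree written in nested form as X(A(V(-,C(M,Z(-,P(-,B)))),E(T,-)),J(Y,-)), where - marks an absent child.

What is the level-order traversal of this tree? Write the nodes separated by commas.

Level-order visits nodes level by level from the root, left to right within each level.
Level 0: X
Level 1: A, J
Level 2: V, E, Y
Level 3: C, T
Level 4: M, Z
Level 5: P
Level 6: B

X, A, J, V, E, Y, C, T, M, Z, P, B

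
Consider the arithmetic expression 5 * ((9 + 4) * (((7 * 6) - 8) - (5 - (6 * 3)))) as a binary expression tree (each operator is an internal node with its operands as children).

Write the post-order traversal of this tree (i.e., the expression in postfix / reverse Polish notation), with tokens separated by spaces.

Post-order on an expression tree gives postfix notation: for each operator, emit left operand, right operand, then the operator.

5 9 4 + 7 6 * 8 - 5 6 3 * - - * *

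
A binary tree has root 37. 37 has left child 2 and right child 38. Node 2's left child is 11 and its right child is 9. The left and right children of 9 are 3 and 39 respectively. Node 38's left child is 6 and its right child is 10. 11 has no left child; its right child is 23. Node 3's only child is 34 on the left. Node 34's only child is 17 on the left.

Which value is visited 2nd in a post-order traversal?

11

Post-order visits the left subtree, then the right subtree, then the node.
At 37: go left to 2.
  At 2: go left to 11.
    At 11: no left child.
    At 11: go right to 23.
      23 is a leaf — visit 23.
    Visit 11.
  At 2: go right to 9.
    At 9: go left to 3.
      At 3: go left to 34.
        At 34: go left to 17.
          17 is a leaf — visit 17.
        At 34: no right child.
        Visit 34.
      At 3: no right child.
      Visit 3.
    At 9: go right to 39.
      39 is a leaf — visit 39.
    Visit 9.
  Visit 2.
At 37: go right to 38.
  At 38: go left to 6.
    6 is a leaf — visit 6.
  At 38: go right to 10.
    10 is a leaf — visit 10.
  Visit 38.
Visit 37.
Full post-order sequence: 23, 11, 17, 34, 3, 39, 9, 2, 6, 10, 38, 37.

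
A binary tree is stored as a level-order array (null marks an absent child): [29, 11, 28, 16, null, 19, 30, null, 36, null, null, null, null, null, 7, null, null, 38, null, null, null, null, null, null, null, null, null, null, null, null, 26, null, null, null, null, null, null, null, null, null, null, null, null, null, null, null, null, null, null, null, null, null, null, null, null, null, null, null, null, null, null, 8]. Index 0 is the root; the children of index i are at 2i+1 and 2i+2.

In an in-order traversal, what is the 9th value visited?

7

In-order visits the left subtree, then the node, then the right subtree.
At 29: go left to 11.
  At 11: go left to 16.
    At 16: no left child.
    Visit 16.
    At 16: go right to 36.
      At 36: go left to 38.
        38 is a leaf — visit 38.
      Visit 36.
      At 36: no right child.
  Visit 11.
  At 11: no right child.
Visit 29.
At 29: go right to 28.
  At 28: go left to 19.
    19 is a leaf — visit 19.
  Visit 28.
  At 28: go right to 30.
    At 30: no left child.
    Visit 30.
    At 30: go right to 7.
      At 7: no left child.
      Visit 7.
      At 7: go right to 26.
        At 26: go left to 8.
          8 is a leaf — visit 8.
        Visit 26.
        At 26: no right child.
Full in-order sequence: 16, 38, 36, 11, 29, 19, 28, 30, 7, 8, 26.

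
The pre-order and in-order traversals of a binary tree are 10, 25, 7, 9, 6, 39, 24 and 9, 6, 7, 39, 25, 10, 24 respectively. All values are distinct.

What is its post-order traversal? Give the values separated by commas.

The first element of pre-order is the root; it splits in-order into left and right subtrees.
Root 10: left subtree has 5 nodes {9, 6, 7, 39, 25}, right has 1 {24}.
  Root 25: left subtree has 4 nodes {9, 6, 7, 39}, right has 0 { }.
    Root 7: left subtree has 2 nodes {9, 6}, right has 1 {39}.
      Root 9: left subtree has 0 nodes { }, right has 1 {6}.

6, 9, 39, 7, 25, 24, 10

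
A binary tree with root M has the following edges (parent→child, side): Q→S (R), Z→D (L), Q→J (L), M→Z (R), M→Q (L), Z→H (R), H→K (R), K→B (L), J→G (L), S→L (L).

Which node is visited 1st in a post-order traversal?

Post-order visits the left subtree, then the right subtree, then the node.
At M: go left to Q.
  At Q: go left to J.
    At J: go left to G.
      G is a leaf — visit G.
    At J: no right child.
    Visit J.
  At Q: go right to S.
    At S: go left to L.
      L is a leaf — visit L.
    At S: no right child.
    Visit S.
  Visit Q.
At M: go right to Z.
  At Z: go left to D.
    D is a leaf — visit D.
  At Z: go right to H.
    At H: no left child.
    At H: go right to K.
      At K: go left to B.
        B is a leaf — visit B.
      At K: no right child.
      Visit K.
    Visit H.
  Visit Z.
Visit M.
Full post-order sequence: G, J, L, S, Q, D, B, K, H, Z, M.

G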